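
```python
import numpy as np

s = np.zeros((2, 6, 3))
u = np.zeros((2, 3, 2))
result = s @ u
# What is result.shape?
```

(2, 6, 2)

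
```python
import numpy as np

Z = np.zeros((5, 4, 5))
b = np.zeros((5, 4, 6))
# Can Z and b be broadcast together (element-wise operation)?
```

No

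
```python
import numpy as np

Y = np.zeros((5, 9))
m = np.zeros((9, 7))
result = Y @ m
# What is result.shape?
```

(5, 7)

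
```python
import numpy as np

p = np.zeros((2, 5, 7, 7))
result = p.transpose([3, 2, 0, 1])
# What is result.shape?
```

(7, 7, 2, 5)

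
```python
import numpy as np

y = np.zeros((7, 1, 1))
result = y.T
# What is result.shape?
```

(1, 1, 7)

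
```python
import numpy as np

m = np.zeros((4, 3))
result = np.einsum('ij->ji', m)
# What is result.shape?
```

(3, 4)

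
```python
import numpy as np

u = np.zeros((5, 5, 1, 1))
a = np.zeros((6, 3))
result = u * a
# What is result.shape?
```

(5, 5, 6, 3)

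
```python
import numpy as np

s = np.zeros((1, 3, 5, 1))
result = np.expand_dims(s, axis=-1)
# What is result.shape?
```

(1, 3, 5, 1, 1)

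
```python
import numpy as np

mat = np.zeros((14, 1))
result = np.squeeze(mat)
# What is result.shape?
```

(14,)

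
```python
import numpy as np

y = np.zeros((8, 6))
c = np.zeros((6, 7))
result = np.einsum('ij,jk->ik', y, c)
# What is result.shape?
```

(8, 7)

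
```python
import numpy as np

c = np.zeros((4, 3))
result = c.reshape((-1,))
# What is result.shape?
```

(12,)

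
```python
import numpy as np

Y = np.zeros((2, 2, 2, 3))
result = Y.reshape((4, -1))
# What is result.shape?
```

(4, 6)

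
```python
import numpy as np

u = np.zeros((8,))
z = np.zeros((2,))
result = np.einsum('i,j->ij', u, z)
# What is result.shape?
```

(8, 2)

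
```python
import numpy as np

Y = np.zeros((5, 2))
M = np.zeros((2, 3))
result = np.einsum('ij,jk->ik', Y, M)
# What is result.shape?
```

(5, 3)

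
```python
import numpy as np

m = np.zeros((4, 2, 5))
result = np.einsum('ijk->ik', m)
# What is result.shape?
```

(4, 5)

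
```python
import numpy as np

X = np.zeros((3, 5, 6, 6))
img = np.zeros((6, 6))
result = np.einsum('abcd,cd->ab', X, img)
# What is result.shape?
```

(3, 5)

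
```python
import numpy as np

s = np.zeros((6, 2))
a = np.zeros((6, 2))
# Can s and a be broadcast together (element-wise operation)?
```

Yes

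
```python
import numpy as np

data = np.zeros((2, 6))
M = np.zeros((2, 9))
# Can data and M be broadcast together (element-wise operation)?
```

No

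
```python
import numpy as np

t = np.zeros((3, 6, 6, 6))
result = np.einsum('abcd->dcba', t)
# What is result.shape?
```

(6, 6, 6, 3)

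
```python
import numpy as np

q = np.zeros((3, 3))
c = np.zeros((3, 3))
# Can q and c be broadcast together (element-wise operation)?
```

Yes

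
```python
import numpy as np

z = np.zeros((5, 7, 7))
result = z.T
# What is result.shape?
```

(7, 7, 5)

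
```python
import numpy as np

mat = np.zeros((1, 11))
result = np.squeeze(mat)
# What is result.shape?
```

(11,)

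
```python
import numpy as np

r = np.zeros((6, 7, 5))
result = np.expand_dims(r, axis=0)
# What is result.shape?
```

(1, 6, 7, 5)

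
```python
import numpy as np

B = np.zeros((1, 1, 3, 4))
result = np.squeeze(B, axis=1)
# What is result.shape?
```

(1, 3, 4)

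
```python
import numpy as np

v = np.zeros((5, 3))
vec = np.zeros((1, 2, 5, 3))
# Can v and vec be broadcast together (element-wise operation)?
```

Yes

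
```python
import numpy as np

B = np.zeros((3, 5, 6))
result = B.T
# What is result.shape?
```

(6, 5, 3)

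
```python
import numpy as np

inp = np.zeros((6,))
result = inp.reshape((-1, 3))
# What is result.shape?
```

(2, 3)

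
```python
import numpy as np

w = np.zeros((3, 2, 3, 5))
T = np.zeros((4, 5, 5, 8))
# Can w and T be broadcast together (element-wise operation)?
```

No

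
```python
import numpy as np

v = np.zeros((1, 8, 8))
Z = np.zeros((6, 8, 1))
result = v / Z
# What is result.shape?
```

(6, 8, 8)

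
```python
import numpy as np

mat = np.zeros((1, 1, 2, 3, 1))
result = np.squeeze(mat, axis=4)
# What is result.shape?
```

(1, 1, 2, 3)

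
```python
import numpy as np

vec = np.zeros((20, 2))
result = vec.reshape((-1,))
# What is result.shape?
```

(40,)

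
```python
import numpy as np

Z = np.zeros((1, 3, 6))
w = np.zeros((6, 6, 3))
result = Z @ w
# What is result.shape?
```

(6, 3, 3)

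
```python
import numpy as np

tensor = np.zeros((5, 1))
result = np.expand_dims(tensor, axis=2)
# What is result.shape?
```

(5, 1, 1)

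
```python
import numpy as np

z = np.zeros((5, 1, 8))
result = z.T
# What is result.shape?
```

(8, 1, 5)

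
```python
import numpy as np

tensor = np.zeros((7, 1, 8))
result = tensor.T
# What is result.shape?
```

(8, 1, 7)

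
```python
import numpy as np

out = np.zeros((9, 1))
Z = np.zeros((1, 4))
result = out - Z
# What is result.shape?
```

(9, 4)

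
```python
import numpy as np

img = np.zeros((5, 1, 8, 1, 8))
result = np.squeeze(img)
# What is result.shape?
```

(5, 8, 8)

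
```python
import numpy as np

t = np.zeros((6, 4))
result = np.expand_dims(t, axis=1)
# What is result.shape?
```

(6, 1, 4)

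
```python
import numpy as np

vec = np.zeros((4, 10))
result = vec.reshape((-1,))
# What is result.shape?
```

(40,)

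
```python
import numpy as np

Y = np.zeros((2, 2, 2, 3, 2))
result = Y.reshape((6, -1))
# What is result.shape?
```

(6, 8)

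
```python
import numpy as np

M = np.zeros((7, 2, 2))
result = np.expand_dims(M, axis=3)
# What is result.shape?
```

(7, 2, 2, 1)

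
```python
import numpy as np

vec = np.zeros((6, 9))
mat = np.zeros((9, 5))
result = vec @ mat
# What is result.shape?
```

(6, 5)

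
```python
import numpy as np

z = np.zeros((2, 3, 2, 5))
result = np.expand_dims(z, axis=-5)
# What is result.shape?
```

(1, 2, 3, 2, 5)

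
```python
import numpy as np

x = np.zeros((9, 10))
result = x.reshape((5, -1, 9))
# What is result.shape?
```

(5, 2, 9)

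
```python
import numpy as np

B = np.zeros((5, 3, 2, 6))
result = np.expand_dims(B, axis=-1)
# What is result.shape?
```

(5, 3, 2, 6, 1)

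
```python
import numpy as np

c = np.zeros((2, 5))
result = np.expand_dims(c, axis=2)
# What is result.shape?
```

(2, 5, 1)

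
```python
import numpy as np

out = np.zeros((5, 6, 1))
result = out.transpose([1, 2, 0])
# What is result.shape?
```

(6, 1, 5)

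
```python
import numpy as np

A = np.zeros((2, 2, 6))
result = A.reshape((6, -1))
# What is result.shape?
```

(6, 4)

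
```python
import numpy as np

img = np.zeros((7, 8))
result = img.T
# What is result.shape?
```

(8, 7)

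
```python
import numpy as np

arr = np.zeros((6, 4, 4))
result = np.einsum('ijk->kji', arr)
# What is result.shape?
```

(4, 4, 6)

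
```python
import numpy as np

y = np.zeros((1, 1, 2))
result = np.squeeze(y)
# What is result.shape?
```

(2,)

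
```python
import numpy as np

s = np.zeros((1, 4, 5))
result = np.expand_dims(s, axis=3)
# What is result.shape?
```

(1, 4, 5, 1)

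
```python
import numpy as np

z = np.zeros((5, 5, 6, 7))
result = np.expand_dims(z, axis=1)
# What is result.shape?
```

(5, 1, 5, 6, 7)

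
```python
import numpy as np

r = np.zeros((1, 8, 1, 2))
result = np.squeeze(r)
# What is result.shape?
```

(8, 2)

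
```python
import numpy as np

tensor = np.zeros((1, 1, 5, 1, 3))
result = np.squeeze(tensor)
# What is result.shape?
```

(5, 3)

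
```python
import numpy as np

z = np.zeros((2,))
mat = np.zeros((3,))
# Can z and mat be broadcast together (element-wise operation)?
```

No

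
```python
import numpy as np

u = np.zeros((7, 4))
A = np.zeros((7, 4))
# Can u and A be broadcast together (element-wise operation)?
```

Yes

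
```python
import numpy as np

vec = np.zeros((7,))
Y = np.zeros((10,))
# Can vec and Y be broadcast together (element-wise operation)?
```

No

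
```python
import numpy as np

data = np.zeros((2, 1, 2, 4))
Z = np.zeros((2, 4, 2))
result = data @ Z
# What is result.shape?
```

(2, 2, 2, 2)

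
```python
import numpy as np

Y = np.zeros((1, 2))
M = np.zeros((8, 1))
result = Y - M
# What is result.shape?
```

(8, 2)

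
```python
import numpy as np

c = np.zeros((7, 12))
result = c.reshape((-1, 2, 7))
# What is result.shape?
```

(6, 2, 7)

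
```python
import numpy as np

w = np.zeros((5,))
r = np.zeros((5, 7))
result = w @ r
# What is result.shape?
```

(7,)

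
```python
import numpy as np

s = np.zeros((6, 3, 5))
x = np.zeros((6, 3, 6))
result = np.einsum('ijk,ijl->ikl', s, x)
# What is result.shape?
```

(6, 5, 6)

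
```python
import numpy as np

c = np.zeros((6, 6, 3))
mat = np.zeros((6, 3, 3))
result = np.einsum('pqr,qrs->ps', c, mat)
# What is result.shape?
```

(6, 3)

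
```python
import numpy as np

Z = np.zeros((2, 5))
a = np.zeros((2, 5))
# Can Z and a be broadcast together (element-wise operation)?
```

Yes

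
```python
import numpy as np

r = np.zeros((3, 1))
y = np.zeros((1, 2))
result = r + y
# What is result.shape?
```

(3, 2)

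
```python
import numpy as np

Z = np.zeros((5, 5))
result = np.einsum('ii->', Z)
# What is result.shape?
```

()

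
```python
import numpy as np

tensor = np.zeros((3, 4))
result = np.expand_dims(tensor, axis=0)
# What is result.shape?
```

(1, 3, 4)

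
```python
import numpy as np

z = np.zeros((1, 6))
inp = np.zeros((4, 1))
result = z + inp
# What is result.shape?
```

(4, 6)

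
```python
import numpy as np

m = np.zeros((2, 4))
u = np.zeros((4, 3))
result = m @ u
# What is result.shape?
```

(2, 3)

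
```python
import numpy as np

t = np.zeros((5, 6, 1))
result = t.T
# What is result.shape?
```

(1, 6, 5)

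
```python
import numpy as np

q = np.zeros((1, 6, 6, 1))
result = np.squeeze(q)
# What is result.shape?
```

(6, 6)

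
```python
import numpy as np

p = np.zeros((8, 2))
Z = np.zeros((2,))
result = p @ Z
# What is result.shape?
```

(8,)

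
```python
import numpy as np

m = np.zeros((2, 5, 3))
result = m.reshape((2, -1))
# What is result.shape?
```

(2, 15)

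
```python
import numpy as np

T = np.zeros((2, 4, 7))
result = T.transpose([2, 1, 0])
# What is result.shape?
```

(7, 4, 2)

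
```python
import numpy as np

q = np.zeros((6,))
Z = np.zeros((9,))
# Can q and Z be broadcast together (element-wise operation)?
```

No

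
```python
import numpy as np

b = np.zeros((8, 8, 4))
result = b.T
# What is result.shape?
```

(4, 8, 8)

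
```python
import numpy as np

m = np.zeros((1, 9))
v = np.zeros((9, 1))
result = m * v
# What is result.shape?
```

(9, 9)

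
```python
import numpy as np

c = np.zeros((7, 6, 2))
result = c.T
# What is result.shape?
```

(2, 6, 7)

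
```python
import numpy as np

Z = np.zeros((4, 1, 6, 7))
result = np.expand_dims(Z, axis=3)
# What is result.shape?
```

(4, 1, 6, 1, 7)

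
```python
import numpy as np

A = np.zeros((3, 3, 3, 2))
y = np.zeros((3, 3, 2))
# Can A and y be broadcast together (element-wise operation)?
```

Yes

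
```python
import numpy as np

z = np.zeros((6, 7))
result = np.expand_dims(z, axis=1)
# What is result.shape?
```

(6, 1, 7)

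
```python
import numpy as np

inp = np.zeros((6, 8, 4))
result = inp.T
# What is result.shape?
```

(4, 8, 6)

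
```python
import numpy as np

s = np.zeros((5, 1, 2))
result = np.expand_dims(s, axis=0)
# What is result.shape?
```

(1, 5, 1, 2)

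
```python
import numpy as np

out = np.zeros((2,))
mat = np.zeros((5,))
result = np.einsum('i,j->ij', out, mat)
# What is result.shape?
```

(2, 5)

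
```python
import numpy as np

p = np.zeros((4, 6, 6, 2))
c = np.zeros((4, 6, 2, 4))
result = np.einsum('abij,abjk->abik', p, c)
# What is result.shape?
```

(4, 6, 6, 4)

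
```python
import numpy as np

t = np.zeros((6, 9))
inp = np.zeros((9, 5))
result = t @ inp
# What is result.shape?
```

(6, 5)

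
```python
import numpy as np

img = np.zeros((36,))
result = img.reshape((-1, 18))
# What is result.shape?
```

(2, 18)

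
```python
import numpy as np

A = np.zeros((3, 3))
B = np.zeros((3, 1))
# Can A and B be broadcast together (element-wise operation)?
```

Yes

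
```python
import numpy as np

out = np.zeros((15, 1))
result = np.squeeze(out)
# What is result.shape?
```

(15,)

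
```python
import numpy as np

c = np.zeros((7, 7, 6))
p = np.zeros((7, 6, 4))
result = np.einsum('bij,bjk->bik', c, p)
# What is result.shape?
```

(7, 7, 4)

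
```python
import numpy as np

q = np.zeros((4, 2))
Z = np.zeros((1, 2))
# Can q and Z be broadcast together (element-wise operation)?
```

Yes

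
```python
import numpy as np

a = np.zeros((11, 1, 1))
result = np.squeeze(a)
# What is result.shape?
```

(11,)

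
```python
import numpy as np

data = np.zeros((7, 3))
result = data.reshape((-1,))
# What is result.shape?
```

(21,)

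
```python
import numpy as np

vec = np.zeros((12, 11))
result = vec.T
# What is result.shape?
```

(11, 12)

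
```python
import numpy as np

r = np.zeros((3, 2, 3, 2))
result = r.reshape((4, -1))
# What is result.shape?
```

(4, 9)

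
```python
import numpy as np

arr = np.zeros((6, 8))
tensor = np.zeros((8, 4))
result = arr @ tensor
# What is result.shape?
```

(6, 4)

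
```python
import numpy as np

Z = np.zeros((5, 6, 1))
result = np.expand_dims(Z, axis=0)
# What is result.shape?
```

(1, 5, 6, 1)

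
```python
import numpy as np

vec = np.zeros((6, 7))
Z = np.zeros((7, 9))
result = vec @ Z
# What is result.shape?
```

(6, 9)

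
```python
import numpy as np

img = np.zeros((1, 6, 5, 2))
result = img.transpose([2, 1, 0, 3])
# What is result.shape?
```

(5, 6, 1, 2)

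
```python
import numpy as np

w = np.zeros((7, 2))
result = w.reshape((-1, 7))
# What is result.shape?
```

(2, 7)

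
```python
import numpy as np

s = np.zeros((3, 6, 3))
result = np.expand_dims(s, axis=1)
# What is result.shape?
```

(3, 1, 6, 3)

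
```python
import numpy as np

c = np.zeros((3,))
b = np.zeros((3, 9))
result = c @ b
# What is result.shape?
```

(9,)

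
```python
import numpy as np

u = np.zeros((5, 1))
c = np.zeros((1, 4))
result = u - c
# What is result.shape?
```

(5, 4)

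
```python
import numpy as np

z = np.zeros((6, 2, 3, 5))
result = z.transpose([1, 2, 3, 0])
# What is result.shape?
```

(2, 3, 5, 6)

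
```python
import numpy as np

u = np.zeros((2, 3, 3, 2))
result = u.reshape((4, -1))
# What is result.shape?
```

(4, 9)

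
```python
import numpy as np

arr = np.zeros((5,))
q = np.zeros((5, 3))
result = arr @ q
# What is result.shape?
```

(3,)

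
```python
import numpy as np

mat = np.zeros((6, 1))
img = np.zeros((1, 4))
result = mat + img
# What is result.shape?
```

(6, 4)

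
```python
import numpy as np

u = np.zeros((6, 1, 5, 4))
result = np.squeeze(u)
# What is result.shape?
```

(6, 5, 4)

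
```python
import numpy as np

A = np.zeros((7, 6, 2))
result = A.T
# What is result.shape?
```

(2, 6, 7)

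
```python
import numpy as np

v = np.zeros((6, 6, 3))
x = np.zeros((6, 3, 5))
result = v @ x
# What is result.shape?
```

(6, 6, 5)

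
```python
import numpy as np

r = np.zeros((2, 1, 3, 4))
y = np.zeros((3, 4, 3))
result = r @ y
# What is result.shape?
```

(2, 3, 3, 3)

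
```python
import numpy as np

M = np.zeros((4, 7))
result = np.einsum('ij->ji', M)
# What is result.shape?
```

(7, 4)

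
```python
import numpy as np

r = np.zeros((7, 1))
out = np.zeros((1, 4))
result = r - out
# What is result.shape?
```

(7, 4)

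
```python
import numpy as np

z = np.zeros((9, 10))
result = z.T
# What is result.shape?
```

(10, 9)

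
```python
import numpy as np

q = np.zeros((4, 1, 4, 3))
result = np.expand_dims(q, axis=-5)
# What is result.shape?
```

(1, 4, 1, 4, 3)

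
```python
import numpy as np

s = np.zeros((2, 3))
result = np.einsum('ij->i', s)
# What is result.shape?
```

(2,)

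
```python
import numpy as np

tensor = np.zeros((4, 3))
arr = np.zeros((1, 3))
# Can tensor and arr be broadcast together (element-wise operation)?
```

Yes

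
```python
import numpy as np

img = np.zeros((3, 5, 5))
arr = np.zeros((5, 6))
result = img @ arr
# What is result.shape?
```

(3, 5, 6)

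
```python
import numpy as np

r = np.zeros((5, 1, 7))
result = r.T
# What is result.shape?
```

(7, 1, 5)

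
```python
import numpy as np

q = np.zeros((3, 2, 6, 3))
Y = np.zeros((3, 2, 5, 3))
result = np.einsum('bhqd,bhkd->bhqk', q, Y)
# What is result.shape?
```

(3, 2, 6, 5)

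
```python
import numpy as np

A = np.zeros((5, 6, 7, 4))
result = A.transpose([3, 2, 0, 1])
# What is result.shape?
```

(4, 7, 5, 6)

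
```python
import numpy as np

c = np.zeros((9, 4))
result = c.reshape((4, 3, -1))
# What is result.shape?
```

(4, 3, 3)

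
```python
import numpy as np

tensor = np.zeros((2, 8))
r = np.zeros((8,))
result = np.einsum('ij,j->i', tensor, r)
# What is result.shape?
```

(2,)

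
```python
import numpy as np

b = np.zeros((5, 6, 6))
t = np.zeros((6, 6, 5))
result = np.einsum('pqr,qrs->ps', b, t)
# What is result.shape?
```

(5, 5)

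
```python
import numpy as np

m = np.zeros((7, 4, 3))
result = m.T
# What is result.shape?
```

(3, 4, 7)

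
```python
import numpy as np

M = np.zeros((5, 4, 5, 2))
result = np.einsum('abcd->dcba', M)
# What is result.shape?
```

(2, 5, 4, 5)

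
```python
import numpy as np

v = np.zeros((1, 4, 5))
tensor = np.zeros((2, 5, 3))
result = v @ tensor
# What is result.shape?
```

(2, 4, 3)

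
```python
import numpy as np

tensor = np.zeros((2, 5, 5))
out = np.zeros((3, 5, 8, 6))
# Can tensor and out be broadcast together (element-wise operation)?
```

No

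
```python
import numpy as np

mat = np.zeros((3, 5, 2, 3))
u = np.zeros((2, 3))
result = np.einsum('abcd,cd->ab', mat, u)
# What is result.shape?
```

(3, 5)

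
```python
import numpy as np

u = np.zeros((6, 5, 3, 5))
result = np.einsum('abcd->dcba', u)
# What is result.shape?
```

(5, 3, 5, 6)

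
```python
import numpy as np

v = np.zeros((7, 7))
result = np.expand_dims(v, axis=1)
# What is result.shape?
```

(7, 1, 7)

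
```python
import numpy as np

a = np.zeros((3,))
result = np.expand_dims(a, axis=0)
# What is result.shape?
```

(1, 3)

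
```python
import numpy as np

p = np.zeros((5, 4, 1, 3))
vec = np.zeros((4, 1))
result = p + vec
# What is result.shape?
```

(5, 4, 4, 3)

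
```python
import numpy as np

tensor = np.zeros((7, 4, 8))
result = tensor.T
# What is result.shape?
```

(8, 4, 7)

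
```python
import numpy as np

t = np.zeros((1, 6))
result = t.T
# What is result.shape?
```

(6, 1)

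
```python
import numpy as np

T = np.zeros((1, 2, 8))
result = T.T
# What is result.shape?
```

(8, 2, 1)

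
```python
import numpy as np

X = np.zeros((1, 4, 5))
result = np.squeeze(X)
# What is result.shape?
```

(4, 5)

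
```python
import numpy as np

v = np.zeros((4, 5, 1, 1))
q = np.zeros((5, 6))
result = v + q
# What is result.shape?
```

(4, 5, 5, 6)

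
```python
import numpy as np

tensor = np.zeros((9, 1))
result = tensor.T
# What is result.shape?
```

(1, 9)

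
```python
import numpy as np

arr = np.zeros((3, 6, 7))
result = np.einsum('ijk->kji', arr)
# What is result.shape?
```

(7, 6, 3)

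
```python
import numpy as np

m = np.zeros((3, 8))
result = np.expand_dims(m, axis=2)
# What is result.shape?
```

(3, 8, 1)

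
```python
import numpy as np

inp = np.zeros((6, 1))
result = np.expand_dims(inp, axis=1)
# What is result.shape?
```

(6, 1, 1)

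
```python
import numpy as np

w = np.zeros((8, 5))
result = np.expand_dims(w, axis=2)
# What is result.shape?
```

(8, 5, 1)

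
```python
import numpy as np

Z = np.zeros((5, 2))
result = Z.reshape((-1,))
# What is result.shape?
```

(10,)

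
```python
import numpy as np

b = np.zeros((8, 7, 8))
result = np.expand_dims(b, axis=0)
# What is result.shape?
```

(1, 8, 7, 8)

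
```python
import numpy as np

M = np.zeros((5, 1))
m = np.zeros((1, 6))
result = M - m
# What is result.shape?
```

(5, 6)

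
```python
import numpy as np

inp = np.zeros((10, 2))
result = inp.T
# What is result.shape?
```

(2, 10)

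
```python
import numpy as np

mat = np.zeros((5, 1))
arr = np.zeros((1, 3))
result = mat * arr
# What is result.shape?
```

(5, 3)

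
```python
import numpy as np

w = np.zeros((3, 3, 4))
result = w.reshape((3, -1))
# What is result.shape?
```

(3, 12)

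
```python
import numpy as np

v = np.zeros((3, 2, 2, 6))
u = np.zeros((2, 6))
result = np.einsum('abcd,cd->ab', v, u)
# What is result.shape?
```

(3, 2)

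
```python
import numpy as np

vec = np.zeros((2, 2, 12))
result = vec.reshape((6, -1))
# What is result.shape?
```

(6, 8)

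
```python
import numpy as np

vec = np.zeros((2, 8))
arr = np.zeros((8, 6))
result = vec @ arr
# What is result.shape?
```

(2, 6)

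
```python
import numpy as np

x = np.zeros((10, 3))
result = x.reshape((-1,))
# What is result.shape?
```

(30,)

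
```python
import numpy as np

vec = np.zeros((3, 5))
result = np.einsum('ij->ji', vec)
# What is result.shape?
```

(5, 3)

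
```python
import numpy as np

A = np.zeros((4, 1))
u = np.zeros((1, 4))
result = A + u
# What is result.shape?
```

(4, 4)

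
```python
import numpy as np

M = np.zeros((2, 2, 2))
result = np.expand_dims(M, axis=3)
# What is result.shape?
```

(2, 2, 2, 1)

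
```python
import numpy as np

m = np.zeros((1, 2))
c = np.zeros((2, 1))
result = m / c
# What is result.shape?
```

(2, 2)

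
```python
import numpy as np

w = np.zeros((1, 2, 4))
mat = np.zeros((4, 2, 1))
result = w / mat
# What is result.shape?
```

(4, 2, 4)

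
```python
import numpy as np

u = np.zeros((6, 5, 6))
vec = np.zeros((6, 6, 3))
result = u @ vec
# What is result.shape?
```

(6, 5, 3)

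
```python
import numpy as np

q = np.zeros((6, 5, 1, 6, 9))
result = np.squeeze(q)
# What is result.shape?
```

(6, 5, 6, 9)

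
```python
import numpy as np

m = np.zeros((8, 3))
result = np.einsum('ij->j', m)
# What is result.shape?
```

(3,)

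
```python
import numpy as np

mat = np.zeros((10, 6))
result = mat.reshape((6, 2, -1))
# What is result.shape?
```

(6, 2, 5)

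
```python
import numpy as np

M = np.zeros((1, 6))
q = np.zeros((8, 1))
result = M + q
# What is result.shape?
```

(8, 6)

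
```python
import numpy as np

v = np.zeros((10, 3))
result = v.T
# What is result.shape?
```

(3, 10)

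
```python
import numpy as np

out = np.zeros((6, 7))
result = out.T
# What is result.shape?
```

(7, 6)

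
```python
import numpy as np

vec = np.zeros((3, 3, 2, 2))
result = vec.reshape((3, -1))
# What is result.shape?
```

(3, 12)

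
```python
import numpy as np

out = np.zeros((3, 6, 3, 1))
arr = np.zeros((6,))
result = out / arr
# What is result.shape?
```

(3, 6, 3, 6)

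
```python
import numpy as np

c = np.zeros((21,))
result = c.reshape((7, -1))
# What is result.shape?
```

(7, 3)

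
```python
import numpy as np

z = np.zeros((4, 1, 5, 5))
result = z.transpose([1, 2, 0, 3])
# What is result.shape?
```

(1, 5, 4, 5)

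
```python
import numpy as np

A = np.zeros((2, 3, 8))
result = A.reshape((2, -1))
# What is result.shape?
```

(2, 24)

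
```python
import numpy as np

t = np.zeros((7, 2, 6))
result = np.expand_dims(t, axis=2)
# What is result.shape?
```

(7, 2, 1, 6)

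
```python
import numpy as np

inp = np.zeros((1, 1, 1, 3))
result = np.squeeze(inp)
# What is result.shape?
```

(3,)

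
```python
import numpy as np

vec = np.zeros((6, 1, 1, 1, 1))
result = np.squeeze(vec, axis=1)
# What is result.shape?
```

(6, 1, 1, 1)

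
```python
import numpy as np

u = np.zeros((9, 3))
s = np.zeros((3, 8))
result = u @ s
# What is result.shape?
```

(9, 8)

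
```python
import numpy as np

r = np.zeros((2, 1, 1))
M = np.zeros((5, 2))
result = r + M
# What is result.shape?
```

(2, 5, 2)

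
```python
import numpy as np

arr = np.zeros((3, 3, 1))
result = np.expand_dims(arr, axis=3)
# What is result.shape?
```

(3, 3, 1, 1)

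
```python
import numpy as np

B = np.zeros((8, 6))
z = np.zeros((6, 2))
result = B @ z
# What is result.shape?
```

(8, 2)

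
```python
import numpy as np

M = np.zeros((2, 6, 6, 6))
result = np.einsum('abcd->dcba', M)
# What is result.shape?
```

(6, 6, 6, 2)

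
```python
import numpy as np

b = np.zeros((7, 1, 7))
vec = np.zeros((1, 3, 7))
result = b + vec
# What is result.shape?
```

(7, 3, 7)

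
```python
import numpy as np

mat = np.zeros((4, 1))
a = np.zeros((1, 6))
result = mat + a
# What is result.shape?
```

(4, 6)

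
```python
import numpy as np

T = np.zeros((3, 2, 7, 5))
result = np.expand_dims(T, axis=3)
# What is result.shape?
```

(3, 2, 7, 1, 5)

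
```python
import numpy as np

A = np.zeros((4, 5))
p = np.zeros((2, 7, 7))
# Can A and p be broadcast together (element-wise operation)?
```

No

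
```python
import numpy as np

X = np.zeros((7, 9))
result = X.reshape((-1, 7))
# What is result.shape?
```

(9, 7)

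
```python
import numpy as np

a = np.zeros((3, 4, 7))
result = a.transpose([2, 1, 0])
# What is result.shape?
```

(7, 4, 3)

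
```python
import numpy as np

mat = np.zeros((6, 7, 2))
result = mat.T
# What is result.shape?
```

(2, 7, 6)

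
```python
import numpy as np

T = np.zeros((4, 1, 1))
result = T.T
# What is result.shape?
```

(1, 1, 4)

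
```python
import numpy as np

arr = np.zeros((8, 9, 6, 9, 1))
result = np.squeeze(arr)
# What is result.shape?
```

(8, 9, 6, 9)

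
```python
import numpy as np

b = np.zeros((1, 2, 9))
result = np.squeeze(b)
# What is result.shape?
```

(2, 9)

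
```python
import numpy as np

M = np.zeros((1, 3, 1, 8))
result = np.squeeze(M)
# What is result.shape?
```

(3, 8)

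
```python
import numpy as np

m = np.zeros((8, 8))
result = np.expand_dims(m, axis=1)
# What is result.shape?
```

(8, 1, 8)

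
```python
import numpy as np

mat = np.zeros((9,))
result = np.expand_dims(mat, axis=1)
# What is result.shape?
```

(9, 1)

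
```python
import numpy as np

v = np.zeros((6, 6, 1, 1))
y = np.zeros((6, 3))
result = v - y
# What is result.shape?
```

(6, 6, 6, 3)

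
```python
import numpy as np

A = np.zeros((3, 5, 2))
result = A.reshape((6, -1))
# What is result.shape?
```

(6, 5)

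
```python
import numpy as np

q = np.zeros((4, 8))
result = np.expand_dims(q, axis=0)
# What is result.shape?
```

(1, 4, 8)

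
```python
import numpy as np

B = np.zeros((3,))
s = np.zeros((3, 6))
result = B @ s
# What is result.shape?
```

(6,)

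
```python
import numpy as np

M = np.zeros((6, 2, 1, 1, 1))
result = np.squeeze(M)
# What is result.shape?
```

(6, 2)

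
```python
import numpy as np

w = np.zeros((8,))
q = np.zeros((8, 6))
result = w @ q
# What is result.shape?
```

(6,)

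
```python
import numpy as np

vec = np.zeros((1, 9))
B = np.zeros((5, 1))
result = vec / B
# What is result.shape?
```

(5, 9)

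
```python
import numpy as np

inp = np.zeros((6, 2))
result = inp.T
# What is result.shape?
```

(2, 6)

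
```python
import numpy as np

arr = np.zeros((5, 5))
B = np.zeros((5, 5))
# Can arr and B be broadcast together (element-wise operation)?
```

Yes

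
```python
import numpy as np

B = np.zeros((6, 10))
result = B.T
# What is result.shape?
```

(10, 6)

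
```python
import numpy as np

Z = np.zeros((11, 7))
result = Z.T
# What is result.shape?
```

(7, 11)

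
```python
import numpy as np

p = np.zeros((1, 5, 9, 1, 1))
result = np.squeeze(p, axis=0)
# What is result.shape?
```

(5, 9, 1, 1)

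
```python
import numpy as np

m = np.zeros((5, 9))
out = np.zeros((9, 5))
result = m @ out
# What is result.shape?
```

(5, 5)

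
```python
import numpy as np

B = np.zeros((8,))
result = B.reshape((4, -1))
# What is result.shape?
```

(4, 2)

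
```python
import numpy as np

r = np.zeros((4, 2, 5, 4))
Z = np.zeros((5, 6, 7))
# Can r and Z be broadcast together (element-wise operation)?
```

No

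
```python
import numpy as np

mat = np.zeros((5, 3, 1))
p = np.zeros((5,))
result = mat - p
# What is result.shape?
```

(5, 3, 5)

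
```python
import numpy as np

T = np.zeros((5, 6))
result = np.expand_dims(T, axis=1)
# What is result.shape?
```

(5, 1, 6)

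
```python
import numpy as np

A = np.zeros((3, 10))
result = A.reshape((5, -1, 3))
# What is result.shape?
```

(5, 2, 3)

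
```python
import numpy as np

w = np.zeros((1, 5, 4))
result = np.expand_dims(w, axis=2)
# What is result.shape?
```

(1, 5, 1, 4)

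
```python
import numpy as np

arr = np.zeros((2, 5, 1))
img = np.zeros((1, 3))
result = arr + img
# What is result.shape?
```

(2, 5, 3)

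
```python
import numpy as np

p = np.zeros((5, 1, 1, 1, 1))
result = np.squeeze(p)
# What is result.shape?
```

(5,)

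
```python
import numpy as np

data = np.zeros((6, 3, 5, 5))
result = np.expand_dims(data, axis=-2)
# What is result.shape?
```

(6, 3, 5, 1, 5)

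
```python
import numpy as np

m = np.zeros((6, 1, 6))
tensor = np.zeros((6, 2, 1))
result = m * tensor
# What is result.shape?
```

(6, 2, 6)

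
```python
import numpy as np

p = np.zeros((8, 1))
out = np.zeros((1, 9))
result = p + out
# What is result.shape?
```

(8, 9)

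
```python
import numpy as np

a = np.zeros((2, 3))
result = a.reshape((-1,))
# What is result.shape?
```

(6,)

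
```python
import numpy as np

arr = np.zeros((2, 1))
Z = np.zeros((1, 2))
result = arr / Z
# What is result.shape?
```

(2, 2)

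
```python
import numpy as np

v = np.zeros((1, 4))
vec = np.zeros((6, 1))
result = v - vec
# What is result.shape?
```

(6, 4)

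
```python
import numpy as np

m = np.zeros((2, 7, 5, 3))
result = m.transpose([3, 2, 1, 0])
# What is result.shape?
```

(3, 5, 7, 2)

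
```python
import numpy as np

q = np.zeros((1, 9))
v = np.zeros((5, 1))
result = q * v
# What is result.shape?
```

(5, 9)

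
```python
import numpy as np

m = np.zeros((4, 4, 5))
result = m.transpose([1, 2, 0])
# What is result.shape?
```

(4, 5, 4)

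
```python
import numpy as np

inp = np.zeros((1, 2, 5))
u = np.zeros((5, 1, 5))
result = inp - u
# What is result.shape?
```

(5, 2, 5)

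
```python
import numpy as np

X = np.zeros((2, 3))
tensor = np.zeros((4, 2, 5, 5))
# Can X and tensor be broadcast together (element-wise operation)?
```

No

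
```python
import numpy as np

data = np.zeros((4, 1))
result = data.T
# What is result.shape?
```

(1, 4)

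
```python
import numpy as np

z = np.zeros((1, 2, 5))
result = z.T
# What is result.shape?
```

(5, 2, 1)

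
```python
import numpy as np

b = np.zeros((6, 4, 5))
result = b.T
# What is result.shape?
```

(5, 4, 6)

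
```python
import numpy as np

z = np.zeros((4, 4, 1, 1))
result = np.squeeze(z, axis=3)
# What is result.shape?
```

(4, 4, 1)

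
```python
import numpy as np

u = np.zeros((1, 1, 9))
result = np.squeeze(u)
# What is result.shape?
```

(9,)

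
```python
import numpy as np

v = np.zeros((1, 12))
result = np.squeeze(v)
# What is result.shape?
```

(12,)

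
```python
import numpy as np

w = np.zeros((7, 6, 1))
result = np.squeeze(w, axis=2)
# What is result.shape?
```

(7, 6)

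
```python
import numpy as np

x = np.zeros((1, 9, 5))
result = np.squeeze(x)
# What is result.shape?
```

(9, 5)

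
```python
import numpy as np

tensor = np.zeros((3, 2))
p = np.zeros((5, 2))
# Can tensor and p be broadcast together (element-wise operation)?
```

No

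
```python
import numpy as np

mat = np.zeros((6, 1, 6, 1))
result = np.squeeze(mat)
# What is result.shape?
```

(6, 6)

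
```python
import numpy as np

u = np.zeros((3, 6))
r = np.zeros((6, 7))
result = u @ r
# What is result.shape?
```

(3, 7)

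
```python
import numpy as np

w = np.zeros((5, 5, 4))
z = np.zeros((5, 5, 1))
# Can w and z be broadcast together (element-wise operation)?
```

Yes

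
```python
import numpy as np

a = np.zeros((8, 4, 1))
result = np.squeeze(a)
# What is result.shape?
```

(8, 4)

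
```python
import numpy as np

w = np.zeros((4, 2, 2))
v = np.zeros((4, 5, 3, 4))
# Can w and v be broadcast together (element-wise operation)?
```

No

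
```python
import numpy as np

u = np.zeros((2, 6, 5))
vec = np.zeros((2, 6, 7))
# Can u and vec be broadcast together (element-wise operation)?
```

No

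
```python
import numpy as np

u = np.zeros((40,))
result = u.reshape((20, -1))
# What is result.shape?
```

(20, 2)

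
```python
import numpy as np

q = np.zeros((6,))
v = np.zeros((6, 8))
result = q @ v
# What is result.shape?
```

(8,)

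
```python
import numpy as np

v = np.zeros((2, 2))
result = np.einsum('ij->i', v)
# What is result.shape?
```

(2,)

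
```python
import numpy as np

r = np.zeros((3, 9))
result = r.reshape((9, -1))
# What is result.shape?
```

(9, 3)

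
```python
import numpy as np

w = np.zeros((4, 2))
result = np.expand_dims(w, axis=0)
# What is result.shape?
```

(1, 4, 2)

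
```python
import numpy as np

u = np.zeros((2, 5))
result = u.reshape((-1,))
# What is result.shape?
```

(10,)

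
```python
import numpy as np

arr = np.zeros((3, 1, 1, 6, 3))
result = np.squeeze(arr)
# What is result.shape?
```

(3, 6, 3)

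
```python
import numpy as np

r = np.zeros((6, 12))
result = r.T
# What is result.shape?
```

(12, 6)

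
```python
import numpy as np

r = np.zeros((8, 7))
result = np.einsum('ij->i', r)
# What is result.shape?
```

(8,)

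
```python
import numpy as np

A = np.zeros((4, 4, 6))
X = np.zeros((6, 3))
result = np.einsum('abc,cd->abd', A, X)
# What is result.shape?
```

(4, 4, 3)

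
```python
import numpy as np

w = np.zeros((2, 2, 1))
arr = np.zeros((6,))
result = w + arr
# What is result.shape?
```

(2, 2, 6)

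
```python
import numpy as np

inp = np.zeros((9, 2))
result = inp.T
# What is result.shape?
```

(2, 9)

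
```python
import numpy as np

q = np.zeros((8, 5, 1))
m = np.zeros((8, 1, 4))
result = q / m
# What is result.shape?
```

(8, 5, 4)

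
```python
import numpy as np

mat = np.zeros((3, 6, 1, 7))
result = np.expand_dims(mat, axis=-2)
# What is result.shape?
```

(3, 6, 1, 1, 7)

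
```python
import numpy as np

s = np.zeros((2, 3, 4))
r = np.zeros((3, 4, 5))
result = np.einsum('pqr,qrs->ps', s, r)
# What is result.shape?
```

(2, 5)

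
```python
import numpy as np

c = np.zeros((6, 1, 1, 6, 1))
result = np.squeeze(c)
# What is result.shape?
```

(6, 6)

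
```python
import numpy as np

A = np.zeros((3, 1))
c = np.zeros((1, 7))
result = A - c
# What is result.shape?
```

(3, 7)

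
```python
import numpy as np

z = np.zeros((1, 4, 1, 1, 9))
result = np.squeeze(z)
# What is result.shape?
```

(4, 9)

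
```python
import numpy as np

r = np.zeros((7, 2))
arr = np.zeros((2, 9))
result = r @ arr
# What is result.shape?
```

(7, 9)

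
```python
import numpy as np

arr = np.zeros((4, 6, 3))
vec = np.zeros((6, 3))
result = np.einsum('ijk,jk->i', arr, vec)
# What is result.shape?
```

(4,)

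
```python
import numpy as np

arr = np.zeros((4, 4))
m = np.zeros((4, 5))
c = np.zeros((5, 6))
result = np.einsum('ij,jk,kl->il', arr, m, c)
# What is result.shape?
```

(4, 6)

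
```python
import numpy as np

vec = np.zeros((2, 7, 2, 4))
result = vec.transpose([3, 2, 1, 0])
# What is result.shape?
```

(4, 2, 7, 2)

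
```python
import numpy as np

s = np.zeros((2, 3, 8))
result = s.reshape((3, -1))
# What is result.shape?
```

(3, 16)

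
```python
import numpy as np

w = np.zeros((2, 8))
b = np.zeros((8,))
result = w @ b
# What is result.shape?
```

(2,)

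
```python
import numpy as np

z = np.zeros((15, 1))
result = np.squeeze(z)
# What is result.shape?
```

(15,)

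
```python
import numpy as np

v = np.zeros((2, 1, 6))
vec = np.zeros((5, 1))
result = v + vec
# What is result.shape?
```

(2, 5, 6)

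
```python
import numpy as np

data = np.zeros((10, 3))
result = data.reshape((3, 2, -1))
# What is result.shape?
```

(3, 2, 5)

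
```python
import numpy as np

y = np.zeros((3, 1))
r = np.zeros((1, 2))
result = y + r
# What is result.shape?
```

(3, 2)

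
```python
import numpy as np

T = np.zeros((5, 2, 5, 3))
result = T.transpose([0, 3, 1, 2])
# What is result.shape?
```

(5, 3, 2, 5)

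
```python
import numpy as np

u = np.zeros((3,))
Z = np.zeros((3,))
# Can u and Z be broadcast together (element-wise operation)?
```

Yes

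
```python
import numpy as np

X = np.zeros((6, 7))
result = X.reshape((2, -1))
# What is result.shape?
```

(2, 21)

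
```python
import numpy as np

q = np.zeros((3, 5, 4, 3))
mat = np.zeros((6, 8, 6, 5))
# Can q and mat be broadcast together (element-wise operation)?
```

No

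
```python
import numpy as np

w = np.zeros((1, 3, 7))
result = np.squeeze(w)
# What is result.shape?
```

(3, 7)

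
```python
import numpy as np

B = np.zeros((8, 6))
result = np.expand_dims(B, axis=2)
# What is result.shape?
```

(8, 6, 1)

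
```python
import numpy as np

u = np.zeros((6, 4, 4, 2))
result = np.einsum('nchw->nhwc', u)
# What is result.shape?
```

(6, 4, 2, 4)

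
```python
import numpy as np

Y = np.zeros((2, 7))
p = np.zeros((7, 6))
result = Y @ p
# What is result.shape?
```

(2, 6)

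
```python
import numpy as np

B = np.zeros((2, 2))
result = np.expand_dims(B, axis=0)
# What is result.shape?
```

(1, 2, 2)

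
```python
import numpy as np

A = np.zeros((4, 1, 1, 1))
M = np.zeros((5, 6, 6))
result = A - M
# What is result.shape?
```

(4, 5, 6, 6)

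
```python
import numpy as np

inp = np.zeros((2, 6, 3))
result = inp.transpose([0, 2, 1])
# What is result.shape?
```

(2, 3, 6)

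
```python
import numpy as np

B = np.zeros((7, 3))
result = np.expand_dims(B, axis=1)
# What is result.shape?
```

(7, 1, 3)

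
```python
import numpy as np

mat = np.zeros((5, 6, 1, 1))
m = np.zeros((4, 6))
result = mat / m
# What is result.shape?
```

(5, 6, 4, 6)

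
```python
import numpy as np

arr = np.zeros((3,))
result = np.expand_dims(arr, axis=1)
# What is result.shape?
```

(3, 1)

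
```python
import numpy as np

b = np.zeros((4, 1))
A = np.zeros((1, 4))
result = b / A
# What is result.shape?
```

(4, 4)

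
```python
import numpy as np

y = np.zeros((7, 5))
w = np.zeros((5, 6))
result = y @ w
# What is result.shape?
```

(7, 6)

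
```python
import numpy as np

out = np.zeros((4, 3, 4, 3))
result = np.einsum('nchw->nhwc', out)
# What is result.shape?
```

(4, 4, 3, 3)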